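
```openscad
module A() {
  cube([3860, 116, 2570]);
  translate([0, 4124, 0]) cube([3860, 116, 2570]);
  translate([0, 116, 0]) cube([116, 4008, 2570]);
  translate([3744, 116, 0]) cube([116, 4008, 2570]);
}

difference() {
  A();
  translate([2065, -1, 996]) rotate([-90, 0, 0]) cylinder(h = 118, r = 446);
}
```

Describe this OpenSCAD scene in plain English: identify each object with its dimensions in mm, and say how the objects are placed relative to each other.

A is a box-shaped house frame (walls only): outside footprint 3860×4240 mm, wall height 2570 mm, wall thickness 116 mm. The two y-facing walls run the full x-width; the two x-facing walls fit between the inner faces of the y-facing walls.

The house frame has a circular hole of radius 446 mm through its front wall, centred at (x = 2065, z = 996).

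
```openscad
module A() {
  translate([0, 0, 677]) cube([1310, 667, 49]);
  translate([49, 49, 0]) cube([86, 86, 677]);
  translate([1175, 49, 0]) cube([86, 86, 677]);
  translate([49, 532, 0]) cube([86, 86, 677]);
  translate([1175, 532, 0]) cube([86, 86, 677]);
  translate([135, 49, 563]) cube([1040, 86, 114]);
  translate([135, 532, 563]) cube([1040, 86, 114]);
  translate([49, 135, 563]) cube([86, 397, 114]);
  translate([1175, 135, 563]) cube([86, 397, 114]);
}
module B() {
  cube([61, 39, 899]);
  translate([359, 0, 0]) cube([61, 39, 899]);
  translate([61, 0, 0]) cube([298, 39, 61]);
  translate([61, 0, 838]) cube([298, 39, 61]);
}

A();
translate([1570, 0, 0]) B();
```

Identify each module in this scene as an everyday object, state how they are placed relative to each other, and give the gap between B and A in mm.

The picture frame's nearest face is 260 mm from the table's +x face.

A is a table. B is a picture frame. The picture frame is on the floor beside the table on its +x side. The gap between the picture frame and the table is 260 mm.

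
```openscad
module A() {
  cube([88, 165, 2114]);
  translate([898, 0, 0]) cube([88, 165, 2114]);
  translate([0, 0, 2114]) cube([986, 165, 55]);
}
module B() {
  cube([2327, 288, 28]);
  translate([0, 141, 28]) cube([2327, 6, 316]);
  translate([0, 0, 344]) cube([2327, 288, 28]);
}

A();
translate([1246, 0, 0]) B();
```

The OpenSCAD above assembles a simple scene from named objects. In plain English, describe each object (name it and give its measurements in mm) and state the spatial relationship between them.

A is a rectangular door frame: two vertical jambs of 88×165 mm section, 2114 mm tall, with a clear opening 810 mm wide between their inner faces. A header 55 mm tall and 165 mm deep lies on top of the jambs and spans the full outside width.

B is an I-beam lying along x, 2327 mm long. Overall section height 372 mm. Two flanges 288 mm wide (y) and 28 mm thick, one on the floor and one at the top; a web 6 mm thick runs between them, centred on the flange width.

The I-beam is on the floor beside the door frame on its +x side.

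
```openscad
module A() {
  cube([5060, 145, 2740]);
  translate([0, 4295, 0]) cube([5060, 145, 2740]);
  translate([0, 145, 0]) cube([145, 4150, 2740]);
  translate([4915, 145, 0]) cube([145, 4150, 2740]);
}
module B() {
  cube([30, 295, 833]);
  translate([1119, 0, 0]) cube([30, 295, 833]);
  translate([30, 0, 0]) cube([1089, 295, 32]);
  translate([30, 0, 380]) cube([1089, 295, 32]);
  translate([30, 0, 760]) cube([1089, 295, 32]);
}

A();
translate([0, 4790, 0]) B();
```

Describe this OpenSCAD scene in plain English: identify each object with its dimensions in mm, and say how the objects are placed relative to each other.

A is the wall frame of a small rectangular building: four walls, each 2740 mm tall and 145 mm thick, enclosing a footprint 5060 mm (x) by 4440 mm (y) outside-to-outside, with no floor or roof. The front and back walls (the −y and +y sides) span the full width; the two side walls fit between them.

B is an open bookshelf. Two side panels, each 30 mm thick, 295 mm deep and 833 mm tall, stand 1149 mm apart (outside-to-outside). Between them sit 3 shelves, each 32 mm thick and 295 mm deep, spanning the full gap between the sides. The bottom shelf rests on the floor (its underside at z = 0) and the clear gap between one shelf's top and the next shelf's underside is 348 mm.

The bookshelf is on the floor beside the house frame on its +y side.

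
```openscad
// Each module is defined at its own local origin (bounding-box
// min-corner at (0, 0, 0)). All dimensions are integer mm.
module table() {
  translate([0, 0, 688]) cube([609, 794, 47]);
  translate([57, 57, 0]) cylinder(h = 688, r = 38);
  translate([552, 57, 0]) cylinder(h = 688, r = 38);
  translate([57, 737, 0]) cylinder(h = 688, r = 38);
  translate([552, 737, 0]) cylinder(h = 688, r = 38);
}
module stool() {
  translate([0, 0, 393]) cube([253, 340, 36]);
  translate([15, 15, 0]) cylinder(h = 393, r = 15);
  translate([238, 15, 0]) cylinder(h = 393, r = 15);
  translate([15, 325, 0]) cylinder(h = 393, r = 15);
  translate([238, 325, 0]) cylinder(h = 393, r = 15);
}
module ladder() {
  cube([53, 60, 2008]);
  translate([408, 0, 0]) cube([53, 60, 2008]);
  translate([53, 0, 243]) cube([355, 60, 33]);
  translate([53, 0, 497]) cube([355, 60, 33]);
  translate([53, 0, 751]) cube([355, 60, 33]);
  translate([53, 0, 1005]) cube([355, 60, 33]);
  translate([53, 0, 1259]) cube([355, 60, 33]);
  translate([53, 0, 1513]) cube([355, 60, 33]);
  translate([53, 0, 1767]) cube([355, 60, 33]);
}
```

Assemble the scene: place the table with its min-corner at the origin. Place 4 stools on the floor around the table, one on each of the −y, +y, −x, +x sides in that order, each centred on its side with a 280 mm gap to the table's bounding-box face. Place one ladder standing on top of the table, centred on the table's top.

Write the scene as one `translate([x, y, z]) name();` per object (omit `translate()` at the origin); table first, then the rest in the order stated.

table();
translate([178, -620, 0]) stool();
translate([178, 1074, 0]) stool();
translate([-533, 227, 0]) stool();
translate([889, 227, 0]) stool();
translate([74, 367, 735]) ladder();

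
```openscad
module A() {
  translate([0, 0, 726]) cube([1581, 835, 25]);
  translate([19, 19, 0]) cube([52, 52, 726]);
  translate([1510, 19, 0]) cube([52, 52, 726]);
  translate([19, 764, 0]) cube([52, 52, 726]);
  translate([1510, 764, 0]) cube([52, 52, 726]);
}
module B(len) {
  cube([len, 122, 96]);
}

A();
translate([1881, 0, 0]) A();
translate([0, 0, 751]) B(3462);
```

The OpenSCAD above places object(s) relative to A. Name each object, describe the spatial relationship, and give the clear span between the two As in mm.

Second table starts at x = 1881; first ends at x = 1581; clear span = 1881 − 1581 = 300 mm.

A is a table. B is a beam. A beam spans the tops of two tables. The clear span between the two tables is 300 mm.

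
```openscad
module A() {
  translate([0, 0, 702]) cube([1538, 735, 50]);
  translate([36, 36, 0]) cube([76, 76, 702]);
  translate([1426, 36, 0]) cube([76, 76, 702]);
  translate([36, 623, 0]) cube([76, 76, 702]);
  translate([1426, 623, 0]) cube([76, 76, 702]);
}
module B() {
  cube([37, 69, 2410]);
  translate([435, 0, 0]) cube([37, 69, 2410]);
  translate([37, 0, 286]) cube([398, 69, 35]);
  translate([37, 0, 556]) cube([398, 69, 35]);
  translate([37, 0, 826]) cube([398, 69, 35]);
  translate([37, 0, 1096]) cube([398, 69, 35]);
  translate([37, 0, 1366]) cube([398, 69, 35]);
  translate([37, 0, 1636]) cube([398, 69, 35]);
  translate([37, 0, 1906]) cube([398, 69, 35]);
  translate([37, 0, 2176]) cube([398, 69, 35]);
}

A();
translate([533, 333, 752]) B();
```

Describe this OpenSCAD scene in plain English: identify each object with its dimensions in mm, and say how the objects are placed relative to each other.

A is a rectangular dining table. The top is 1538×735×50 mm with its upper surface at z = 752 mm. It stands on four 76×76 mm square legs, each inset 36 mm from the nearest pair of top edges, running from the floor to the underside of the top.

B is a wooden ladder with two side rails of 37×69 mm section and 2410 mm height, set 472 mm apart overall. Between them run 8 rectangular rungs (69 mm deep, 35 mm thick), front faces flush with the rails' −y face. The bottom of the first rung is 286 mm above the floor and each subsequent rung is 270 mm higher than the one below.

The ladder is on top of the table, centred.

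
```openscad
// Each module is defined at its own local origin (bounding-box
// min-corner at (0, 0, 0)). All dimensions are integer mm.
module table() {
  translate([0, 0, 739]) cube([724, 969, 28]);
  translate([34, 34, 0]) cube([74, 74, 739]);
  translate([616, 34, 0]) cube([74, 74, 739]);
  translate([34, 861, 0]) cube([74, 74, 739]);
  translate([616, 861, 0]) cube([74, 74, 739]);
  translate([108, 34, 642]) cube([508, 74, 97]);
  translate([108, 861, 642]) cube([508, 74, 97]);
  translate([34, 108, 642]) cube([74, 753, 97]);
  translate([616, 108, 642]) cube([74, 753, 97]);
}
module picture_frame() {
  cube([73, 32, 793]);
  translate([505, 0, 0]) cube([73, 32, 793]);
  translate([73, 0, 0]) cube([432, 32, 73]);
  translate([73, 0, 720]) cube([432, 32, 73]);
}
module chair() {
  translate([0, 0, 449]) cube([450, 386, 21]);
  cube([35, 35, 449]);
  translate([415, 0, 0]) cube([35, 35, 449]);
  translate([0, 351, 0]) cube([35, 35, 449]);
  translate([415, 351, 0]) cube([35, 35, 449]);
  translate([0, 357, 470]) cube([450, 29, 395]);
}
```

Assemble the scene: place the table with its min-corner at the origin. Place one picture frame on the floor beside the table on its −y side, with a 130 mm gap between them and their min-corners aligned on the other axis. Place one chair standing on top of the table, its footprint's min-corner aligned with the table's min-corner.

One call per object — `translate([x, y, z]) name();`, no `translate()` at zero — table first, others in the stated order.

table();
translate([0, -162, 0]) picture_frame();
translate([0, 0, 767]) chair();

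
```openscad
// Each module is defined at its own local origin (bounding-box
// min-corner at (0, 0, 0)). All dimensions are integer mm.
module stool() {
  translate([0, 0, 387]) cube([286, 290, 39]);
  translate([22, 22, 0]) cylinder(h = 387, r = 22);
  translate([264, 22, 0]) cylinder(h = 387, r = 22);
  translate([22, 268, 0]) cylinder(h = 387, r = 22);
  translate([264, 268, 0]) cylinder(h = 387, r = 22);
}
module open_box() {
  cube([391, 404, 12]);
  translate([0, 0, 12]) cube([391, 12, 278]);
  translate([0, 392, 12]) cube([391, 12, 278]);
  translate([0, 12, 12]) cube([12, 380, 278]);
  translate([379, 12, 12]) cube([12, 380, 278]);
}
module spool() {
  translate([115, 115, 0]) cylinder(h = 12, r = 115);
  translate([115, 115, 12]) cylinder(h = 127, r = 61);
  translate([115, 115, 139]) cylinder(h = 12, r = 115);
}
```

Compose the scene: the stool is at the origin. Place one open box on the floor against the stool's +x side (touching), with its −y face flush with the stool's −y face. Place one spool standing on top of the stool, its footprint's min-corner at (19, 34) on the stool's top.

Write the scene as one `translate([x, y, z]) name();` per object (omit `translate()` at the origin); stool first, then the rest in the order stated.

stool();
translate([286, 0, 0]) open_box();
translate([19, 34, 426]) spool();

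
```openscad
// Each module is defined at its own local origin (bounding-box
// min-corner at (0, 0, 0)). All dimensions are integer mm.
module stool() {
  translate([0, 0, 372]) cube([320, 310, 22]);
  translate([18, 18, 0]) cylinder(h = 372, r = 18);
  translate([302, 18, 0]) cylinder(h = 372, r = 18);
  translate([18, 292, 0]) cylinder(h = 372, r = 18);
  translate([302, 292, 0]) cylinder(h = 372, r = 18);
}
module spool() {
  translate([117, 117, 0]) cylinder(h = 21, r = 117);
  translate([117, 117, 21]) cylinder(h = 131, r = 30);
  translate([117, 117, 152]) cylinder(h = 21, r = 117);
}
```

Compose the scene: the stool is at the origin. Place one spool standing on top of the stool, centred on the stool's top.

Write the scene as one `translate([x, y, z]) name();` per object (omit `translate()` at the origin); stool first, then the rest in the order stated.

stool();
translate([43, 38, 394]) spool();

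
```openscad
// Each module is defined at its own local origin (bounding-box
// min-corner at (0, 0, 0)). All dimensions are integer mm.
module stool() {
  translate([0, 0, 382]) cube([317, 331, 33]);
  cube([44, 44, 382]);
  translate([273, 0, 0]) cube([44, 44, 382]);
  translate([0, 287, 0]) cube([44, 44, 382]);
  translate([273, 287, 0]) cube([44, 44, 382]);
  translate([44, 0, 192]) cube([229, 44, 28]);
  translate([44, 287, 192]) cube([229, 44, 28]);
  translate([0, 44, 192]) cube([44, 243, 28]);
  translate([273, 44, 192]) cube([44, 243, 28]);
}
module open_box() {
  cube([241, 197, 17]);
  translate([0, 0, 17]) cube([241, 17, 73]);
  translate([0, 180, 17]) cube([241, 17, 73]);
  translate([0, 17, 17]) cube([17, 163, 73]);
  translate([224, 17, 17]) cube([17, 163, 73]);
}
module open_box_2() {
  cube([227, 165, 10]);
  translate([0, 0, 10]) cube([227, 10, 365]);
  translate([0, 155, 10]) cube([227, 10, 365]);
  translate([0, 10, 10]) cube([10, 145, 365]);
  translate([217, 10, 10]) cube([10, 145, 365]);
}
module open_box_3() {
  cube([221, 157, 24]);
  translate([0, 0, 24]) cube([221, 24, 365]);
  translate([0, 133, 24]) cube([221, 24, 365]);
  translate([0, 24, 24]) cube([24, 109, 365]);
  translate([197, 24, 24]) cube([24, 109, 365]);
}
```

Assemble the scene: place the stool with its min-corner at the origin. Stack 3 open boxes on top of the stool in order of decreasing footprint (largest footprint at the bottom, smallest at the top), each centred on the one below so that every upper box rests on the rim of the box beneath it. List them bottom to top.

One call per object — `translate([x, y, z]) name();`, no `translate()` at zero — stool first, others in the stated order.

stool();
translate([38, 67, 415]) open_box();
translate([45, 83, 505]) open_box_2();
translate([48, 87, 880]) open_box_3();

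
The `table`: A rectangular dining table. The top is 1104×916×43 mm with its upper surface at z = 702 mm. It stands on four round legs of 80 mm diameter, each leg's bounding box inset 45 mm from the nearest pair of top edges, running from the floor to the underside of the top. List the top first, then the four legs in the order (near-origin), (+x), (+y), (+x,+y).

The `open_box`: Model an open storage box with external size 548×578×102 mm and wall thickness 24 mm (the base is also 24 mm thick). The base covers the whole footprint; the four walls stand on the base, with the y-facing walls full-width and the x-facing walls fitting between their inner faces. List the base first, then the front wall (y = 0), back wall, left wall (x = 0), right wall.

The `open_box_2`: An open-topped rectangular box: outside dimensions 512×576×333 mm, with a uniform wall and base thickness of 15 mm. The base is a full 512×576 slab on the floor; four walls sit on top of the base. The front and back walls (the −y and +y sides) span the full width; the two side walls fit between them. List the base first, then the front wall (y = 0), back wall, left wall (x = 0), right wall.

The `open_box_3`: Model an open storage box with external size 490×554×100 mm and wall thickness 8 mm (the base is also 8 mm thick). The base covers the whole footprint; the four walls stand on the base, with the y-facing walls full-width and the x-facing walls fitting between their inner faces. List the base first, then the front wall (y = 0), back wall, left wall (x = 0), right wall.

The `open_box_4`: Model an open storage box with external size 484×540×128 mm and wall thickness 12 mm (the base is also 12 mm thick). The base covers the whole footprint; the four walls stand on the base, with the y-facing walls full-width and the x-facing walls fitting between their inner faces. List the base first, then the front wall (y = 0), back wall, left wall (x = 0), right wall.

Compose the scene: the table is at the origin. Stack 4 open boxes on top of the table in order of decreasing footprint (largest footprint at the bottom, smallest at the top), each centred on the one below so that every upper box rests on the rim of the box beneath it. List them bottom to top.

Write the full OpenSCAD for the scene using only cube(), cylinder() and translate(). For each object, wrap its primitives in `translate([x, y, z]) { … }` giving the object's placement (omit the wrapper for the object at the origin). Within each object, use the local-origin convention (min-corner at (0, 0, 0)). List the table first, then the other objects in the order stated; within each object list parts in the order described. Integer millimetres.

translate([0, 0, 659]) cube([1104, 916, 43]);
translate([85, 85, 0]) cylinder(h = 659, r = 40);
translate([1019, 85, 0]) cylinder(h = 659, r = 40);
translate([85, 831, 0]) cylinder(h = 659, r = 40);
translate([1019, 831, 0]) cylinder(h = 659, r = 40);
translate([278, 169, 702]) {
  cube([548, 578, 24]);
  translate([0, 0, 24]) cube([548, 24, 78]);
  translate([0, 554, 24]) cube([548, 24, 78]);
  translate([0, 24, 24]) cube([24, 530, 78]);
  translate([524, 24, 24]) cube([24, 530, 78]);
}
translate([296, 170, 804]) {
  cube([512, 576, 15]);
  translate([0, 0, 15]) cube([512, 15, 318]);
  translate([0, 561, 15]) cube([512, 15, 318]);
  translate([0, 15, 15]) cube([15, 546, 318]);
  translate([497, 15, 15]) cube([15, 546, 318]);
}
translate([307, 181, 1137]) {
  cube([490, 554, 8]);
  translate([0, 0, 8]) cube([490, 8, 92]);
  translate([0, 546, 8]) cube([490, 8, 92]);
  translate([0, 8, 8]) cube([8, 538, 92]);
  translate([482, 8, 8]) cube([8, 538, 92]);
}
translate([310, 188, 1237]) {
  cube([484, 540, 12]);
  translate([0, 0, 12]) cube([484, 12, 116]);
  translate([0, 528, 12]) cube([484, 12, 116]);
  translate([0, 12, 12]) cube([12, 516, 116]);
  translate([472, 12, 12]) cube([12, 516, 116]);
}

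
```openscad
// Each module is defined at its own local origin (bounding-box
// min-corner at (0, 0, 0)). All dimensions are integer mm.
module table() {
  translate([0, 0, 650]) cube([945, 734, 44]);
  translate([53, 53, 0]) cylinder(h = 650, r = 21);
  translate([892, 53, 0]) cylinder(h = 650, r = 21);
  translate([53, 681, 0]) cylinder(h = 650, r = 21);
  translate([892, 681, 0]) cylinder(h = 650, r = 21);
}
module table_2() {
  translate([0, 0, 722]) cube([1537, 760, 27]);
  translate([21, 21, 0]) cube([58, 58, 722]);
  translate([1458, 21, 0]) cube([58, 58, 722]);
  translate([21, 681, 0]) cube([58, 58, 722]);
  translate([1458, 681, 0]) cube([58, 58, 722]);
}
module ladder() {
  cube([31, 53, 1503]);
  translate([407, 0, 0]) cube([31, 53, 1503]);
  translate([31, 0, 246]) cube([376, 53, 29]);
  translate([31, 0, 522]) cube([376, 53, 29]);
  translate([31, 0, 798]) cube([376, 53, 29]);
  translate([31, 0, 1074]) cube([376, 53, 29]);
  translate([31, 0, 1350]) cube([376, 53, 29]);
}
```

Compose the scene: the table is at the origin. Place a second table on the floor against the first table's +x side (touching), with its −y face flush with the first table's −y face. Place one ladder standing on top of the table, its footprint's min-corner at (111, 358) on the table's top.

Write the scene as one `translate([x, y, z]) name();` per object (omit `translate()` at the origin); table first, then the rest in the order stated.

table();
translate([945, 0, 0]) table_2();
translate([111, 358, 694]) ladder();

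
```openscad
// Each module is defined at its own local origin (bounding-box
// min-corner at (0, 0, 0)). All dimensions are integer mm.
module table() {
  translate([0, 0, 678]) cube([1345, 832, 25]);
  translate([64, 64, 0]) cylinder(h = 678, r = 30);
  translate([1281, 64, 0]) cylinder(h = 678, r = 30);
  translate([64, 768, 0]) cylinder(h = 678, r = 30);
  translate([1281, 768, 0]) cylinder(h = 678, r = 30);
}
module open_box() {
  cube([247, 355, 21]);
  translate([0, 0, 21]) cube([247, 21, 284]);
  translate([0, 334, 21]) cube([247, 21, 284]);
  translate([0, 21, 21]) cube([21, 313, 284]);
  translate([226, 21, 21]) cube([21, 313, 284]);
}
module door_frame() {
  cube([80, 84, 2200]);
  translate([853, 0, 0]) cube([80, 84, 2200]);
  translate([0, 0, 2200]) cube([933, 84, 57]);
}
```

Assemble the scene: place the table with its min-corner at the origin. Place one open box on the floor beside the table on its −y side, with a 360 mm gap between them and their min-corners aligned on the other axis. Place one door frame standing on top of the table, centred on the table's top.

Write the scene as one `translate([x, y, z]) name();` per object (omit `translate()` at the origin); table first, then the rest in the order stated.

table();
translate([0, -715, 0]) open_box();
translate([206, 374, 703]) door_frame();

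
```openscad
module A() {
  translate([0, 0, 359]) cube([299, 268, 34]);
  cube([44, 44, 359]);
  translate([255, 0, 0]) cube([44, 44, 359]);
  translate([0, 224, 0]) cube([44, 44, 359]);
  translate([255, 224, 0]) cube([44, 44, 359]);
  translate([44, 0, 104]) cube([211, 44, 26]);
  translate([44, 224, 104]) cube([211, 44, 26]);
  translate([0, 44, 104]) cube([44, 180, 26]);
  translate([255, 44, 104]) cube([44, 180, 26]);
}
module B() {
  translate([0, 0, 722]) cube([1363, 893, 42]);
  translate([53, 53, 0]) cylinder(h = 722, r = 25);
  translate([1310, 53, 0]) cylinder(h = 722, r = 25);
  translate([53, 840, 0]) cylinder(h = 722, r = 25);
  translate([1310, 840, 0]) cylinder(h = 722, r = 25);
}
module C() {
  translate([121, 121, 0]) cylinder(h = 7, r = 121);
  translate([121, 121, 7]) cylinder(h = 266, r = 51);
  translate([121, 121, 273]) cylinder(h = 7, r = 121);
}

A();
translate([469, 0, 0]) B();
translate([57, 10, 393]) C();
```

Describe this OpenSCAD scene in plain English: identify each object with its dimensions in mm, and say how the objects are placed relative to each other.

A is a simple wooden stool: a rectangular seat 299 mm (x) by 268 mm (y), 34 mm thick, top face at z = 393 mm, on four square legs, each 44×44 mm in cross-section. The legs rest on z = 0, each flush with a corner of the seat. Four stretchers, 44 mm wide and 26 mm tall, connect adjacent legs with their undersides at z = 104 mm, each running between the inner faces of the legs it joins and aligned with the legs' outer faces on the other axis.

B is a table with a 1363×893 mm rectangular top, 42 mm thick, top surface at z = 764 mm, supported by four round legs of 50 mm diameter, each leg's bounding box inset 28 mm from the nearest pair of top edges, running from the floor.

C is a spool: two coaxial disc flanges of radius 121 mm and thickness 7 mm, joined by a core cylinder of radius 51 mm and height 266 mm. The lower flange rests on z = 0 and the three cylinders share a vertical axis.

The table is on the floor beside the stool on its +x side. The spool is on top of the stool.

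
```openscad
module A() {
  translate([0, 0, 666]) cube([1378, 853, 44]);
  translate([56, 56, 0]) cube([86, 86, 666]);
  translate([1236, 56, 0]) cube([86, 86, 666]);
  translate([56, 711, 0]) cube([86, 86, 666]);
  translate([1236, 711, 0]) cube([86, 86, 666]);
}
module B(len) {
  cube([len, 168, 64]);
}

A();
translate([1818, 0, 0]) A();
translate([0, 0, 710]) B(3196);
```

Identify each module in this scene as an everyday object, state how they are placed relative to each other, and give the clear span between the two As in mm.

Second table starts at x = 1818; first ends at x = 1378; clear span = 1818 − 1378 = 440 mm.

A is a table. B is a beam. A beam spans the tops of two tables. The clear span between the two tables is 440 mm.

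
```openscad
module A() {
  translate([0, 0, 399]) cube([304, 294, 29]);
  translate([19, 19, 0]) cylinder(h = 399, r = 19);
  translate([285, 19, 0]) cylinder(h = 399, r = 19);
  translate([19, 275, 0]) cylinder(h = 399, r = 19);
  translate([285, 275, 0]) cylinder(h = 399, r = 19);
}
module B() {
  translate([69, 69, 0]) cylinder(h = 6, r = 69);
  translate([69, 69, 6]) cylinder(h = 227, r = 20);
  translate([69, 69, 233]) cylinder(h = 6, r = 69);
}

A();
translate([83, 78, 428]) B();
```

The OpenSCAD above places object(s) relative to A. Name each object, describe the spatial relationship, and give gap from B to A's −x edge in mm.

A is a stool. B is a spool. The spool is on top of the stool, centred. The gap from the spool to the stool's −x edge is 83 mm.

The spool's min-x is at 83; the stool's min-x is 0; gap = 83 mm.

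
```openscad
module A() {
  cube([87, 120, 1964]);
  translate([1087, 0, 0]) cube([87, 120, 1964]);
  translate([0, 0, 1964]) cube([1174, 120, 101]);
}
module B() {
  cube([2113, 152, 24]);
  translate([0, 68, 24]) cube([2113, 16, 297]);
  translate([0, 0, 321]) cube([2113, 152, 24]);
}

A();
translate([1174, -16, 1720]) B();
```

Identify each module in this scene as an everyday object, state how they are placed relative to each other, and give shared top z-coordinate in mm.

Both tops at z = 2065 mm.

A is a door frame. B is an I-beam. The I-beam is beside the door frame with their tops flush at z = 2065. The shared top z-coordinate is 2065 mm.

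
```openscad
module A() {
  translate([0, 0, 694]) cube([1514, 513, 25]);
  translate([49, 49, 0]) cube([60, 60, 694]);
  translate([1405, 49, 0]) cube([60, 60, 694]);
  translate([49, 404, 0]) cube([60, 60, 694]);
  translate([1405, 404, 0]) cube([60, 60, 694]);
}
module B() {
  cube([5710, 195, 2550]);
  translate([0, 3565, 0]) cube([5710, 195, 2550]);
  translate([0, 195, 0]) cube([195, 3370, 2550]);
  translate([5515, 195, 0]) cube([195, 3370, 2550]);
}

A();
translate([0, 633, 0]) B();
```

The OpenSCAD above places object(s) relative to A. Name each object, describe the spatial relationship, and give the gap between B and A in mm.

The house frame's nearest face is 120 mm from the table's +y face.

A is a table. B is a house frame. The house frame is on the floor beside the table on its +y side. The gap between the house frame and the table is 120 mm.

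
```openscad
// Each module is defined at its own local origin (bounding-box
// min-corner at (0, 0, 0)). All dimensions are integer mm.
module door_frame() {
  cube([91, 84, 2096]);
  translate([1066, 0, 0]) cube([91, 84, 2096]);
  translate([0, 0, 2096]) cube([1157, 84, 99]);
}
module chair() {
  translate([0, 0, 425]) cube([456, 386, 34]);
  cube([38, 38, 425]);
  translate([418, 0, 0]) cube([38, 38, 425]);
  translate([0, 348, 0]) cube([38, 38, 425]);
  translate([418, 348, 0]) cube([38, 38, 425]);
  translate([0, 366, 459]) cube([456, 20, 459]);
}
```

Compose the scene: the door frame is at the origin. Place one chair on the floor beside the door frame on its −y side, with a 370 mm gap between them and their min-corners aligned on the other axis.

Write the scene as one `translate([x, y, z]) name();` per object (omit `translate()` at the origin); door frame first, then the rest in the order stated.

door_frame();
translate([0, -756, 0]) chair();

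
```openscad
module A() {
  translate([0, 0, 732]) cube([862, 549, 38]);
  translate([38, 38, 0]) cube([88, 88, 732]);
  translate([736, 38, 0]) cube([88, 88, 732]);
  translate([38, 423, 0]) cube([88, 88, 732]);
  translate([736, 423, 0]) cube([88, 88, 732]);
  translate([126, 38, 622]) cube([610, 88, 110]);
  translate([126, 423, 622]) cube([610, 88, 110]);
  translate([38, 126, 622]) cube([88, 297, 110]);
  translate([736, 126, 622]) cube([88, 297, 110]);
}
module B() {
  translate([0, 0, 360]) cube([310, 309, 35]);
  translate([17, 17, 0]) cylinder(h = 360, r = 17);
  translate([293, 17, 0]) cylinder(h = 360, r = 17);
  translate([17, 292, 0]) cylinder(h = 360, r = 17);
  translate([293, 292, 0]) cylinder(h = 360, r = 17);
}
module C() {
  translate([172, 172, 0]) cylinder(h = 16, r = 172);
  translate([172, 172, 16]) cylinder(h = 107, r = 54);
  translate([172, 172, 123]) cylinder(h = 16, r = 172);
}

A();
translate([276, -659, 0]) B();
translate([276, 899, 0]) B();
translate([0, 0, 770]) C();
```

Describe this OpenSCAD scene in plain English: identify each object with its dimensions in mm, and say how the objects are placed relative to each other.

A is a table: top 862 mm (x) × 549 mm (y), 38 mm thick, upper face at z = 770 mm, on four 88×88 mm square legs, each inset 38 mm from the nearest pair of top edges, running from z = 0 to the bottom of the top. Four apron rails, 88 mm thick and 110 mm tall, run between adjacent legs with their top edges flush with the underside of the top and their outer faces flush with the legs' outer faces.

B is a four-legged stool. The seat is 310×309 mm, 35 mm thick, top at z = 395 mm. It stands on four round legs, each 34 mm in diameter, from z = 0 to the seat underside, each leg's axis is inset half a diameter from the nearest pair of seat edges (so the leg's bounding box is flush with the corner).

C is a spool: two coaxial disc flanges of radius 172 mm and thickness 16 mm, joined by a core cylinder of radius 54 mm and height 107 mm. The lower flange rests on z = 0 and the three cylinders share a vertical axis.

Two stools sit around the table at the −y, +y sides. The spool is on top of the table.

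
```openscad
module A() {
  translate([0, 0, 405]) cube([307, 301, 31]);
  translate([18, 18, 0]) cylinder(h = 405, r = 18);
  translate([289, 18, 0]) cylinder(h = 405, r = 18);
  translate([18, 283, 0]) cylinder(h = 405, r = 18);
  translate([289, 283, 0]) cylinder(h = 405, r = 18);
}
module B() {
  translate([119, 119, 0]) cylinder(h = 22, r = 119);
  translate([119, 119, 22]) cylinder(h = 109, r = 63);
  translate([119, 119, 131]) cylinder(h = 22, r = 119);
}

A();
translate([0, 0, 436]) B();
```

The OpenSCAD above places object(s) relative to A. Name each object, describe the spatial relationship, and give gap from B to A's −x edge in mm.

A is a stool. B is a spool. The spool is on top of the stool. The gap from the spool to the stool's −x edge is 0 mm.

The spool's min-x is at 0; the stool's min-x is 0; gap = 0 mm.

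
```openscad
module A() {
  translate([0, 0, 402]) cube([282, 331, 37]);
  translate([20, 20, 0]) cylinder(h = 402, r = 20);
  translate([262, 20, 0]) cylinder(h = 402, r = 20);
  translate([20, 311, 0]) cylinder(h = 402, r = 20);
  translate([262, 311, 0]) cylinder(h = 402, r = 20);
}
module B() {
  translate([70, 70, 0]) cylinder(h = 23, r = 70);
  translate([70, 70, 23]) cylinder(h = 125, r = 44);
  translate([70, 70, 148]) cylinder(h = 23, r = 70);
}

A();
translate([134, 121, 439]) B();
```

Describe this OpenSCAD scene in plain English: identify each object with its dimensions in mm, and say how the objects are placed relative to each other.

A is a four-legged stool. The seat is a 282×331×37 mm slab whose top surface is at z = 439 mm; four round legs, each 40 mm in diameter, run from the floor (z = 0) to the underside of the seat, each leg's axis is inset half a diameter from the nearest pair of seat edges (so the leg's bounding box is flush with the corner).

B is a spool: two coaxial disc flanges of radius 70 mm and thickness 23 mm, joined by a core cylinder of radius 44 mm and height 125 mm. The lower flange rests on z = 0 and the three cylinders share a vertical axis.

The spool is on top of the stool.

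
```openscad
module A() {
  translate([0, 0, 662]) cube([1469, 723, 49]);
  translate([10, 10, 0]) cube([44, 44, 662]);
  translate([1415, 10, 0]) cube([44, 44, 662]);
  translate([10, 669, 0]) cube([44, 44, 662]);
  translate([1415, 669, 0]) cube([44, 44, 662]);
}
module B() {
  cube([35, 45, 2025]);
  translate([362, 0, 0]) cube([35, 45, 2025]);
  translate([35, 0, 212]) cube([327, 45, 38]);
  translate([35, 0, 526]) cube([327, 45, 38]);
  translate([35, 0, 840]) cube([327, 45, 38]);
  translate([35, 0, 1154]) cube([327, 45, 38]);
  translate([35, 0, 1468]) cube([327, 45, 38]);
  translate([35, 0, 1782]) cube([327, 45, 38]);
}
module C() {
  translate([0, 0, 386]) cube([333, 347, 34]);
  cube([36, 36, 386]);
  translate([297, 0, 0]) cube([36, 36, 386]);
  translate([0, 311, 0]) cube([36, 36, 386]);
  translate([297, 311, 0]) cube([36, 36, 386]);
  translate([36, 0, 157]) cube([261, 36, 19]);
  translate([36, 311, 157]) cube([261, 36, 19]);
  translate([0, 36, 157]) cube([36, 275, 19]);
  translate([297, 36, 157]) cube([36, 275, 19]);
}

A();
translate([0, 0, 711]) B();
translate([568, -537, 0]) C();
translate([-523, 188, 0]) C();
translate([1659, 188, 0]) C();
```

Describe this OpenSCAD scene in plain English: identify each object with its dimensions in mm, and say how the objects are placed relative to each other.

A is a table: top 1469 mm (x) × 723 mm (y), 49 mm thick, upper face at z = 711 mm, on four 44×44 mm square legs, each inset 10 mm from the nearest pair of top edges, running from z = 0 to the bottom of the top.

B is a wooden ladder with two side rails of 35×45 mm section and 2025 mm height, set 397 mm apart overall. Between them run 6 rectangular rungs (45 mm deep, 38 mm thick), front faces flush with the rails' −y face. The bottom of the first rung is 212 mm above the floor and each subsequent rung is 314 mm higher than the one below.

C is a four-legged stool. The seat is a 333×347×34 mm slab whose top surface is at z = 420 mm; four square legs, each 36×36 mm in cross-section, run from the floor (z = 0) to the underside of the seat, each flush with a corner of the seat. Four stretchers, 36 mm wide and 19 mm tall, connect adjacent legs with their undersides at z = 157 mm, each running between the inner faces of the legs it joins and aligned with the legs' outer faces on the other axis.

The ladder is on top of the table. Three stools sit around the table at the −y, −x, +x sides.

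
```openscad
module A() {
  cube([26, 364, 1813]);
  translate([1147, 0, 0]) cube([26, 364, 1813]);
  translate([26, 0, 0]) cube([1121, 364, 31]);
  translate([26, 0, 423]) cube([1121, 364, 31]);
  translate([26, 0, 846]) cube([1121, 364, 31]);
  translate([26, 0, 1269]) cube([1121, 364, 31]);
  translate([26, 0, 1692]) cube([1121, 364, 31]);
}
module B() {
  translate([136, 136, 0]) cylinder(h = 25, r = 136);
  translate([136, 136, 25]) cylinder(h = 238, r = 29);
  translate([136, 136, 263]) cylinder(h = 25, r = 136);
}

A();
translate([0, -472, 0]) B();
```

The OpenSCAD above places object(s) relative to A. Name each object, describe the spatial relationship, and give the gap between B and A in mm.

A is a bookshelf. B is a spool. The spool is on the floor beside the bookshelf on its −y side. The gap between the spool and the bookshelf is 200 mm.

The spool's nearest face is 200 mm from the bookshelf's −y face.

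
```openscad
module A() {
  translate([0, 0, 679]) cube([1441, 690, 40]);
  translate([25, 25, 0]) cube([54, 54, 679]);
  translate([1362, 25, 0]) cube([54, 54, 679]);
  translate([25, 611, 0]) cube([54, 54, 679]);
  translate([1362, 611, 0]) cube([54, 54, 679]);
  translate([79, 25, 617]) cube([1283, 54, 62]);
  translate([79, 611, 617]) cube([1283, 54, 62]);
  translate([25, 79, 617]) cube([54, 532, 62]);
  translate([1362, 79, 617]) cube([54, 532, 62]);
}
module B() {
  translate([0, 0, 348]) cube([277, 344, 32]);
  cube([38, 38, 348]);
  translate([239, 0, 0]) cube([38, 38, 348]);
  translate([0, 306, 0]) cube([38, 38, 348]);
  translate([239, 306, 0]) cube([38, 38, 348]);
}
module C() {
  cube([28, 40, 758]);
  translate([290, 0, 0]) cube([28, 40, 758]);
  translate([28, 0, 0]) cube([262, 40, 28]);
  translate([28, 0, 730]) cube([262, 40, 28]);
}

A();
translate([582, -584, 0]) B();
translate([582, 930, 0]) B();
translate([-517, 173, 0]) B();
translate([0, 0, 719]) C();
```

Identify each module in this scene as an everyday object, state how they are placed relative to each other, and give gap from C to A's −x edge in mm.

A is a table. B is a stool. C is a picture frame. Three stools sit around the table at the −y, +y, −x sides. The picture frame is on top of the table. The gap from the picture frame to the table's −x edge is 0 mm.

The picture frame's min-x is at 0; the table's min-x is 0; gap = 0 mm.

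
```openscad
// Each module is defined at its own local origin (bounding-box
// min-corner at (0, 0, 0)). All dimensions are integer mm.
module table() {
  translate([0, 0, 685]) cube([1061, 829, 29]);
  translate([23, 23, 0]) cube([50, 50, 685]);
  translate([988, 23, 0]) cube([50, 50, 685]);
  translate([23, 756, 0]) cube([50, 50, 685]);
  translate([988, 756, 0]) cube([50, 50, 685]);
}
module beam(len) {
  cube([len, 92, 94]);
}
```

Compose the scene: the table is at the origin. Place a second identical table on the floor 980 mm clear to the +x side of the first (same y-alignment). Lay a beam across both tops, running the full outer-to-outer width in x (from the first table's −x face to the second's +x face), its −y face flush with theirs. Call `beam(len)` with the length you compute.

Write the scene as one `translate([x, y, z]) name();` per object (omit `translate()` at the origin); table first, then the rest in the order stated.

table();
translate([2041, 0, 0]) table();
translate([0, 0, 714]) beam(3102);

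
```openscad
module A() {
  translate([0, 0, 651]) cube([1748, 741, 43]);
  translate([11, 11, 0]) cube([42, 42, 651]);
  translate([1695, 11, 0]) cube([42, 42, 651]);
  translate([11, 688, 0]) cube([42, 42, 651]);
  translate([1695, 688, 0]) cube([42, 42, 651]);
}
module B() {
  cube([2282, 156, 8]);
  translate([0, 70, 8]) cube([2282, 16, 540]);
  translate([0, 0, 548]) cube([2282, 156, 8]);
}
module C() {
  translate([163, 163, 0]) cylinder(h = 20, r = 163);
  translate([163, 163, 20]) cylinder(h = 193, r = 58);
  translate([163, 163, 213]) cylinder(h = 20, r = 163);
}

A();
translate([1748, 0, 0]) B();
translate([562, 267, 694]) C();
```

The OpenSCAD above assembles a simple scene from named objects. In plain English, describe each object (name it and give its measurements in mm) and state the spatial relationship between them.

A is a table with a 1748×741 mm rectangular top, 43 mm thick, top surface at z = 694 mm, supported by four 42×42 mm square legs, each inset 11 mm from the nearest pair of top edges, running from the floor.

B is an I-beam lying along x, 2282 mm long. Overall section height 556 mm. Two flanges 156 mm wide (y) and 8 mm thick, one on the floor and one at the top; a web 16 mm thick runs between them, centred on the flange width.

C is a spool: two coaxial disc flanges of radius 163 mm and thickness 20 mm, joined by a core cylinder of radius 58 mm and height 193 mm. The lower flange rests on z = 0 and the three cylinders share a vertical axis.

The I-beam is against the table's +x side, with their −y faces flush. The spool is on top of the table.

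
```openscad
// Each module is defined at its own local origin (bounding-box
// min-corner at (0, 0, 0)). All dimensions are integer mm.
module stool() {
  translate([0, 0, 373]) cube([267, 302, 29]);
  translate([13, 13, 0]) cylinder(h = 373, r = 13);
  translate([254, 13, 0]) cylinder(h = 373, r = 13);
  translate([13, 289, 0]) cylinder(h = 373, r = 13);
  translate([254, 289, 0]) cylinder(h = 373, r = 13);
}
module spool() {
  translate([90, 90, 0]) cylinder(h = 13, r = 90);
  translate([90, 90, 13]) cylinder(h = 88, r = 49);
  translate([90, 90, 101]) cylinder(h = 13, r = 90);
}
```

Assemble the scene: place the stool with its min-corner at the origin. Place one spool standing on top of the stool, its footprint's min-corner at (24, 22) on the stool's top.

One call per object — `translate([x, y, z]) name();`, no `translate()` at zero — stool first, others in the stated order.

stool();
translate([24, 22, 402]) spool();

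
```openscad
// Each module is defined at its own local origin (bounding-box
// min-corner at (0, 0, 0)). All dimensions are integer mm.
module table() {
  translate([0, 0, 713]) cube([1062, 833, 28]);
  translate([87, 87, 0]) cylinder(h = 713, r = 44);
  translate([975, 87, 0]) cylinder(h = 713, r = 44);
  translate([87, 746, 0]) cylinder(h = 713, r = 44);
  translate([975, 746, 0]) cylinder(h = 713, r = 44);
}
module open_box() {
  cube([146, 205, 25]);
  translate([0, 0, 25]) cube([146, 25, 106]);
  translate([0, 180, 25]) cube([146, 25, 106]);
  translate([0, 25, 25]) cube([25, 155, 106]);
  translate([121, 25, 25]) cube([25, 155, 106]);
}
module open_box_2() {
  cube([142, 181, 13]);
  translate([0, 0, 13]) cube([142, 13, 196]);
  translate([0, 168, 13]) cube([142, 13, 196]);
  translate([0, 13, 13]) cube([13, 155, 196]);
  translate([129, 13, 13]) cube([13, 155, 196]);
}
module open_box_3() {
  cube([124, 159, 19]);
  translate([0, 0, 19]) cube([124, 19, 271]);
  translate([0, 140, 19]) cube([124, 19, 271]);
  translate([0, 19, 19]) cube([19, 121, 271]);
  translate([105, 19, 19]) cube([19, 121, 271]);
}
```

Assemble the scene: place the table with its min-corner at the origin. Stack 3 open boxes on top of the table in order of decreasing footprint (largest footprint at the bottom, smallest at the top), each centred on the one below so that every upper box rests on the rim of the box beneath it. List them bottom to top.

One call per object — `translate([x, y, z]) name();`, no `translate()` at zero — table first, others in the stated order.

table();
translate([458, 314, 741]) open_box();
translate([460, 326, 872]) open_box_2();
translate([469, 337, 1081]) open_box_3();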